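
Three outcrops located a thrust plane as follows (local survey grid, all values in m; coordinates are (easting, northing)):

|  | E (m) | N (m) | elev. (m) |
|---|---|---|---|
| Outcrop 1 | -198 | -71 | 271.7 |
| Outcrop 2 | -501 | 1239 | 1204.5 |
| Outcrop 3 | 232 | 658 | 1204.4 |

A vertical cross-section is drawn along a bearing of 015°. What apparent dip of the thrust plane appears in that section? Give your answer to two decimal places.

45.60°

Let the plane be z = a·E + b·N + c.
Outcrop 2−Outcrop 1: −303a + 1310b = 932.8;  Outcrop 3−Outcrop 1: 430a + 729b = 932.7.
Solving gives a = 0.69094, b = 0.87187.
Unit vector along 015° is (sin 15°, cos 15°) = (0.2588, 0.9659).
Slope in that direction = a·(0.2588) + b·(0.9659) = 1.02099.
Apparent dip = arctan|1.02099| = 45.60° (true dip is 48.0°, so apparent ≤ true as expected).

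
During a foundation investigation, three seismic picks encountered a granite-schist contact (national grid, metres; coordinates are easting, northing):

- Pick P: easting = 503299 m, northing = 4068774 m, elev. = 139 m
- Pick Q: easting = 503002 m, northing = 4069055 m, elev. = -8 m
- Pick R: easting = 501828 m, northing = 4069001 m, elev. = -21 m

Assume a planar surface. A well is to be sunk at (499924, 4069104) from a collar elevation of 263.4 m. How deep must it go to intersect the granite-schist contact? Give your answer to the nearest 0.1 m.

398.4 m

Let the plane be z = a·easting + b·northing + c.
Pick Q−Pick P: −297a + 281b = −147;  Pick R−Pick P: −1471a + 227b = −160.
Solving gives a = 0.033506585, b = −0.487717239.
Then c = 139 − a·503299 − b·4068774 = 1967686.39.
At (499924, 4069104): z_contact = 16750.75 − 1984572.17 + 1967686.39 = -135.03 m.
Depth below ground = 263.4 − (-135.03) = 398.4 m.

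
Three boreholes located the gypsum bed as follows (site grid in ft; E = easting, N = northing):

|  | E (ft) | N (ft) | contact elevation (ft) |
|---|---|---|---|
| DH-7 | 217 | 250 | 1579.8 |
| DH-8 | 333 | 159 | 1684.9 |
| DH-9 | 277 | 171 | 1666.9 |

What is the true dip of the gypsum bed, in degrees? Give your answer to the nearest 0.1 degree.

Let the plane be z = a·E + b·N + c.
DH-8−DH-7: 116a − 91b = 105.1;  DH-9−DH-7: 60a − 79b = 87.1.
Solving gives a = 0.10173, b = −1.02527.
Gradient magnitude |∇z| = √(a² + b²) = √(0.01035 + 1.05118) = 1.03030.
True dip = arctan(1.03030) = 45.9°, dipping toward N (azimuth ≈ 354°).

45.9°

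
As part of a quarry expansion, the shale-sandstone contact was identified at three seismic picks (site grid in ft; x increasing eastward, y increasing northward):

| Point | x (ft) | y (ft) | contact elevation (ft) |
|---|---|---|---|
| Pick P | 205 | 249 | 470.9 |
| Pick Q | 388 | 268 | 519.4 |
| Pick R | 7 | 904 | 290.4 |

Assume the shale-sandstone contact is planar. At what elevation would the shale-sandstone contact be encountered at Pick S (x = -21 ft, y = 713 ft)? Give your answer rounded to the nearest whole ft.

319 ft

Two edge vectors: Pick P→Pick Q = (183, 19, 48.5), Pick P→Pick R = (-198, 655, -180.5).
Normal n = (Pick P→Pick Q) × (Pick P→Pick R) = (-35197, 23428.5, 123627).
So ∂z/∂x = −n_x/n_z = 0.28470 and ∂z/∂y = −n_y/n_z = −0.18951.
Intercept c from Pick P: 470.9 − 58.36 + 47.19 = 459.72.
At (-21, 713): z = −6.0 − 135.1 + 459.72 = 318.6 ft.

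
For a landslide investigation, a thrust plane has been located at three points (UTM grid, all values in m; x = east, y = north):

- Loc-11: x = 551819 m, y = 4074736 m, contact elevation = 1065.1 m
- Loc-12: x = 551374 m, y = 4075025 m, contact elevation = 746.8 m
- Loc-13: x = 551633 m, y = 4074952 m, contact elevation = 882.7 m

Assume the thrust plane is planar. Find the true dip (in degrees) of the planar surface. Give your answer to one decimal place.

32.7°

Let the plane be z = a·x + b·y + c.
Loc-12−Loc-11: −445a + 289b = −318.3;  Loc-13−Loc-11: −186a + 216b = −182.4.
Solving gives a = 0.37859, b = −0.51844.
Gradient magnitude |∇z| = √(a² + b²) = √(0.14333 + 0.26878) = 0.64196.
True dip = arctan(0.64196) = 32.7°, dipping toward NW (azimuth ≈ 324°).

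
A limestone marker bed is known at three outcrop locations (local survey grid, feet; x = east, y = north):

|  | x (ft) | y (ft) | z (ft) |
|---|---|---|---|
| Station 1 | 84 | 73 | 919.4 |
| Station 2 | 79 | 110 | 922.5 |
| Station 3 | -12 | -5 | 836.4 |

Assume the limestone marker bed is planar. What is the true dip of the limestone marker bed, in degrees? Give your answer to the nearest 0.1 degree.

36.5°

Two edge vectors: Station 1→Station 2 = (-5, 37, 3.1), Station 1→Station 3 = (-96, -78, -83).
Normal n = (Station 1→Station 2) × (Station 1→Station 3) = (-2829.2, -712.6, 3942).
So ∂z/∂x = −n_x/n_z = 0.71771 and ∂z/∂y = −n_y/n_z = 0.18077.
Gradient magnitude |∇z| = √(a² + b²) = √(0.51510 + 0.03268) = 0.74012.
True dip = arctan(0.74012) = 36.5°, dipping toward WSW (azimuth ≈ 256°).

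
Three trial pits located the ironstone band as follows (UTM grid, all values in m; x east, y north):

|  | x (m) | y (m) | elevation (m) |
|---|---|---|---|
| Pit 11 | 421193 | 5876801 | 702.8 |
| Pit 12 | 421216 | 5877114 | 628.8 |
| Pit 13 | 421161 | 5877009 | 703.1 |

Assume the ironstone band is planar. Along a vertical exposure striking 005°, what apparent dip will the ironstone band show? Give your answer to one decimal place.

Two edge vectors: Pit 11→Pit 12 = (23, 313, -74), Pit 11→Pit 13 = (-32, 208, 0.3).
Normal n = (Pit 11→Pit 12) × (Pit 11→Pit 13) = (15485.9, 2361.1, 14800).
So ∂z/∂x = −n_x/n_z = −1.04634 and ∂z/∂y = −n_y/n_z = −0.15953.
Unit vector along 005° is (sin 5°, cos 5°) = (0.0872, 0.9962).
Slope in that direction = a·(0.0872) + b·(0.9962) = −0.25012.
Apparent dip = arctan|0.25012| = 14.0° (true dip is 46.6°, so apparent ≤ true as expected).

14.0°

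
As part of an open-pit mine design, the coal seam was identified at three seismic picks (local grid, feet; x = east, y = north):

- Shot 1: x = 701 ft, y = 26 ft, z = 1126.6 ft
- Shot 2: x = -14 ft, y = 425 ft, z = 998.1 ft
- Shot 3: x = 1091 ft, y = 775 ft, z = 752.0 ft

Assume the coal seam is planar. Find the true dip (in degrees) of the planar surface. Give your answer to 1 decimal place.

25.0°

Let the plane be z = a·x + b·y + c.
Shot 2−Shot 1: −715a + 399b = −128.5;  Shot 3−Shot 1: 390a + 749b = −374.6.
Solving gives a = −0.07700, b = −0.46004.
Gradient magnitude |∇z| = √(a² + b²) = √(0.00593 + 0.21164) = 0.46644.
True dip = arctan(0.46644) = 25.0°, dipping toward N (azimuth ≈ 010°).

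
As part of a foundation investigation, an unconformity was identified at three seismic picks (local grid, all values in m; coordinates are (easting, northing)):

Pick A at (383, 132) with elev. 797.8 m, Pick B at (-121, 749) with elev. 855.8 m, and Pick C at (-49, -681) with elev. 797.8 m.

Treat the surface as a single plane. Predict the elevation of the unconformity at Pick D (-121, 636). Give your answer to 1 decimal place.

Two edge vectors: Pick A→Pick B = (-504, 617, 58), Pick A→Pick C = (-432, -813, 0).
Normal n = (Pick A→Pick B) × (Pick A→Pick C) = (47154, -25056, 676296).
So ∂z/∂E = −n_x/n_z = −0.06972 and ∂z/∂N = −n_y/n_z = 0.03705.
Intercept c from Pick A: 797.8 + 26.70 − 4.89 = 819.61.
At (-121, 636): z = 8.4 + 23.6 + 819.61 = 851.6 m.

851.6 m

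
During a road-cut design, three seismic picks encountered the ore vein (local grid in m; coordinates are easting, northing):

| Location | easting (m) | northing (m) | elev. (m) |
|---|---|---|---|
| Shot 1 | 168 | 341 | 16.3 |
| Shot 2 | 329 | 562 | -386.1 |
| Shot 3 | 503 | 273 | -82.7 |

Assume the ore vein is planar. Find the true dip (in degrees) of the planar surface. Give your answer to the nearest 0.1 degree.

56.6°

Two edge vectors: Shot 1→Shot 2 = (161, 221, -402.4), Shot 1→Shot 3 = (335, -68, -99).
Normal n = (Shot 1→Shot 2) × (Shot 1→Shot 3) = (-49242.2, -118865, -84983).
So ∂z/∂easting = −n_x/n_z = −0.57944 and ∂z/∂northing = −n_y/n_z = −1.39869.
Gradient magnitude |∇z| = √(a² + b²) = √(0.33575 + 1.95634) = 1.51396.
True dip = arctan(1.51396) = 56.6°, dipping toward NNE (azimuth ≈ 023°).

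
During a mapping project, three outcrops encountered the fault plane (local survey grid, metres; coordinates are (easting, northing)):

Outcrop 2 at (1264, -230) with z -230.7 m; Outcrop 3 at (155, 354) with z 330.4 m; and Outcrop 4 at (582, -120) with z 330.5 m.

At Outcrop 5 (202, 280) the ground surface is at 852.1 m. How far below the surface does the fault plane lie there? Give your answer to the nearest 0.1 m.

502.8 m

Two edge vectors: Outcrop 2→Outcrop 3 = (-1109, 584, 561.1), Outcrop 2→Outcrop 4 = (-682, 110, 561.2).
Normal n = (Outcrop 2→Outcrop 3) × (Outcrop 2→Outcrop 4) = (266019.8, 239700.6, 276298).
So ∂z/∂E = −n_x/n_z = −0.962800 and ∂z/∂N = −n_y/n_z = −0.867544.
Intercept c from Outcrop 2: -230.7 + 1216.98 − 199.54 = 786.74.
At (202, 280): z_contact = −194.49 − 242.91 + 786.74 = 349.35 m.
Depth below ground = 852.1 − 349.35 = 502.8 m.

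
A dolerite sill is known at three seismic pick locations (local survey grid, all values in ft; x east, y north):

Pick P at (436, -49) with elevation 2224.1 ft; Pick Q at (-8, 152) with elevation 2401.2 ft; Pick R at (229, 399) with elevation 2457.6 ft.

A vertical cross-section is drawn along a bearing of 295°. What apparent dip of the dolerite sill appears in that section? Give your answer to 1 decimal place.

20.1°

Two edge vectors: Pick P→Pick Q = (-444, 201, 177.1), Pick P→Pick R = (-207, 448, 233.5).
Normal n = (Pick P→Pick Q) × (Pick P→Pick R) = (-32407.3, 67014.3, -157305).
So ∂z/∂x = −n_x/n_z = −0.20602 and ∂z/∂y = −n_y/n_z = 0.42602.
Unit vector along 295° is (sin 295°, cos 295°) = (-0.9063, 0.4226).
Slope in that direction = a·(-0.9063) + b·(0.4226) = 0.36676.
Apparent dip = arctan|0.36676| = 20.1° (true dip is 25.3°, so apparent ≤ true as expected).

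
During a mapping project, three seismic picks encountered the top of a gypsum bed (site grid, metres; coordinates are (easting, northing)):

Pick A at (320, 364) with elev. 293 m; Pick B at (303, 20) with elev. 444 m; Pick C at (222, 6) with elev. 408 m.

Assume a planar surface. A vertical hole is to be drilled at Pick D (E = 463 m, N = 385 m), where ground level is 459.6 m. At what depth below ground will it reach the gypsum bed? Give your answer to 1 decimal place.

Two edge vectors: Pick A→Pick B = (-17, -344, 151), Pick A→Pick C = (-98, -358, 115).
Normal n = (Pick A→Pick B) × (Pick A→Pick C) = (14498, -12843, -27626).
So ∂z/∂E = −n_x/n_z = 0.52480 and ∂z/∂N = −n_y/n_z = −0.46489.
Intercept c from Pick A: 293 − 167.93 + 169.22 = 294.28.
At (463, 385): z_contact = 242.98 − 178.98 + 294.28 = 358.28 m.
Depth below ground = 459.6 − 358.28 = 101.3 m.

101.3 m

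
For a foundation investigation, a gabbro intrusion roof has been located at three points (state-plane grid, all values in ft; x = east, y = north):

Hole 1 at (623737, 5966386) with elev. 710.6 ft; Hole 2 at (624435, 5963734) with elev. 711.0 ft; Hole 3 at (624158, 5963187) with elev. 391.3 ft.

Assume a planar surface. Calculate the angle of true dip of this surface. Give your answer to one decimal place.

Let the plane be z = a·x + b·y + c.
Hole 2−Hole 1: 698a − 2652b = 0.4;  Hole 3−Hole 1: 421a − 3199b = −319.3.
Solving gives a = 0.75963, b = 0.19978.
Gradient magnitude |∇z| = √(a² + b²) = √(0.57704 + 0.03991) = 0.78547.
True dip = arctan(0.78547) = 38.1°, dipping toward WSW (azimuth ≈ 255°).

38.1°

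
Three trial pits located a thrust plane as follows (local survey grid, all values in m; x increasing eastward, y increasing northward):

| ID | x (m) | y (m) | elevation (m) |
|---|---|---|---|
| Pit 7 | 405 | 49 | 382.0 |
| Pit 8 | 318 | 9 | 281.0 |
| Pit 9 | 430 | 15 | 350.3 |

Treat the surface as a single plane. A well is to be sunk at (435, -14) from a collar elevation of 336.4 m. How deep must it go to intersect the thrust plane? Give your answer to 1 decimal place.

Two edge vectors: Pit 7→Pit 8 = (-87, -40, -101), Pit 7→Pit 9 = (25, -34, -31.7).
Normal n = (Pit 7→Pit 8) × (Pit 7→Pit 9) = (-2166, -5282.9, 3958).
So ∂z/∂x = −n_x/n_z = 0.54725 and ∂z/∂y = −n_y/n_z = 1.33474.
Intercept c from Pit 7: 382 − 221.63 − 65.40 = 94.96.
At (435, -14): z_contact = 238.05 − 18.69 + 94.96 = 314.33 m.
Depth below ground = 336.4 − 314.33 = 22.1 m.

22.1 m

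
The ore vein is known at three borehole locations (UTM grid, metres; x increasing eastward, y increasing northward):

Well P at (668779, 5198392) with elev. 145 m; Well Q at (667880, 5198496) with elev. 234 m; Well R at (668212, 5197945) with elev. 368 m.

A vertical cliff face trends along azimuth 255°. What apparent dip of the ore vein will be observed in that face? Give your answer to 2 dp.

Let the plane be z = a·x + b·y + c.
Well Q−Well P: −899a + 104b = 89;  Well R−Well P: −567a − 447b = 223.
Solving gives a = −0.13666, b = −0.32554.
Unit vector along 255° is (sin 255°, cos 255°) = (-0.9659, -0.2588).
Slope in that direction = a·(-0.9659) + b·(-0.2588) = 0.21626.
Apparent dip = arctan|0.21626| = 12.20° (true dip is 19.4°, so apparent ≤ true as expected).

12.20°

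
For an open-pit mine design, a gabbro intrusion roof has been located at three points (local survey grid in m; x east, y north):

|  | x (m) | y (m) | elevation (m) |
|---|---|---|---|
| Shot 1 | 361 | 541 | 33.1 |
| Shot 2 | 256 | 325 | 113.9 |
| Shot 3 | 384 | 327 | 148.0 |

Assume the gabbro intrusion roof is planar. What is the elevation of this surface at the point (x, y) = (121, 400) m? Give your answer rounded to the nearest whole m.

39 m

Two edge vectors: Shot 1→Shot 2 = (-105, -216, 80.8), Shot 1→Shot 3 = (23, -214, 114.9).
Normal n = (Shot 1→Shot 2) × (Shot 1→Shot 3) = (-7527.2, 13922.9, 27438).
So ∂z/∂x = −n_x/n_z = 0.27433 and ∂z/∂y = −n_y/n_z = −0.50743.
Intercept c from Shot 1: 33.1 − 99.03 + 274.52 = 208.59.
At (121, 400): z = 33.2 − 203.0 + 208.59 = 38.8 m.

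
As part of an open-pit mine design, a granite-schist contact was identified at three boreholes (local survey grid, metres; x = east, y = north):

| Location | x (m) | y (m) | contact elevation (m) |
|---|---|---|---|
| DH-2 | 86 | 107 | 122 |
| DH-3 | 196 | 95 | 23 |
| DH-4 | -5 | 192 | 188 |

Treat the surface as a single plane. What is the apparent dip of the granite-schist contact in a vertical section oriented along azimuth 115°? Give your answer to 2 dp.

36.76°

Let the plane be z = a·x + b·y + c.
DH-3−DH-2: 110a − 12b = −99;  DH-4−DH-2: −91a + 85b = 66.
Solving gives a = −0.92310, b = −0.21179.
Unit vector along 115° is (sin 115°, cos 115°) = (0.9063, -0.4226).
Slope in that direction = a·(0.9063) + b·(-0.4226) = −0.74711.
Apparent dip = arctan|0.74711| = 36.76° (true dip is 43.4°, so apparent ≤ true as expected).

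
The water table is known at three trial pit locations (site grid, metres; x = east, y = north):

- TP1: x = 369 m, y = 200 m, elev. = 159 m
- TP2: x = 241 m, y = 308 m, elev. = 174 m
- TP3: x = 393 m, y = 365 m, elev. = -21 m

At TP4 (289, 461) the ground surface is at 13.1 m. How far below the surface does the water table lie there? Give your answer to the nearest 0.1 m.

Two edge vectors: TP1→TP2 = (-128, 108, 15), TP1→TP3 = (24, 165, -180).
Normal n = (TP1→TP2) × (TP1→TP3) = (-21915, -22680, -23712).
So ∂z/∂x = −n_x/n_z = −0.92422 and ∂z/∂y = −n_y/n_z = −0.95648.
Intercept c from TP1: 159 + 341.04 + 191.30 = 691.33.
At (289, 461): z_contact = −267.10 − 440.94 + 691.33 = -16.70 m.
Depth below ground = 13.1 − (-16.70) = 29.8 m.

29.8 m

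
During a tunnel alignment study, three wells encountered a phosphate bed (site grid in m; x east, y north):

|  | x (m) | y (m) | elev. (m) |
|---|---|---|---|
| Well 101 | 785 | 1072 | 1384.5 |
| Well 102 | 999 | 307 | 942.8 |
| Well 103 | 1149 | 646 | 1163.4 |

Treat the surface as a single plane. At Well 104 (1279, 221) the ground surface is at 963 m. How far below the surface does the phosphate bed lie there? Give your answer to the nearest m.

44 m

Two edge vectors: Well 101→Well 102 = (214, -765, -441.7), Well 101→Well 103 = (364, -426, -221.1).
Normal n = (Well 101→Well 102) × (Well 101→Well 103) = (-19022.7, -113463.4, 187296).
So ∂z/∂x = −n_x/n_z = 0.10156 and ∂z/∂y = −n_y/n_z = 0.60580.
Intercept c from Well 101: 1384.5 − 79.73 − 649.41 = 655.36.
At (1279, 221): z_contact = 129.9 + 133.9 + 655.36 = 919.1 m.
Depth below ground = 963 − 919.1 = 44 m.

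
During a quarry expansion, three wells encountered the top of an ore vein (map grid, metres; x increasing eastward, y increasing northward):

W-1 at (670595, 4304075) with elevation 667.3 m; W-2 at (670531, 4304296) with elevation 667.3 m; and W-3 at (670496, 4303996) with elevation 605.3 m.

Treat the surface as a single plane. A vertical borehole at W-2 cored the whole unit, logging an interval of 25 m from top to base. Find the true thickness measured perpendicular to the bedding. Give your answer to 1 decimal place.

22.1 m

Let the plane be z = a·x + b·y + c.
W-2−W-1: −64a + 221b = 0;  W-3−W-1: −99a − 79b = −62.
Solving gives a = 0.50871, b = 0.14732.
|∇z| = √(a²+b²) = 0.52961, so dip δ = arctan(0.52961) = 27.91°.
True thickness = vertical thickness × cos δ = 25 × cos 27.91° = 22.1 m.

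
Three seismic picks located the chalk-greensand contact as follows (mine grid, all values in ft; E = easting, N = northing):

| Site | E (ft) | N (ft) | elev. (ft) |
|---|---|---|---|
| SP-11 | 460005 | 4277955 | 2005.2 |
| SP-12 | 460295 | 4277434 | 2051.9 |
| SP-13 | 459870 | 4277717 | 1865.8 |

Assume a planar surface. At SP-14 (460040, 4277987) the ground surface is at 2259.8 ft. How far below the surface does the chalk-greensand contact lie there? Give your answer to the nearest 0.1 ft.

225.7 ft

Let the plane be z = a·E + b·N + c.
SP-12−SP-11: 290a − 521b = 46.7;  SP-13−SP-11: −135a − 238b = −139.4.
Solving gives a = 0.600925693, b = 0.244853073.
Then c = 2005.2 − a·460005 − b·4277955 = −1321894.05.
At (460040, 4277987): z_contact = 276449.86 + 1047478.26 − 1321894.05 = 2034.07 ft.
Depth below ground = 2259.8 − 2034.07 = 225.7 ft.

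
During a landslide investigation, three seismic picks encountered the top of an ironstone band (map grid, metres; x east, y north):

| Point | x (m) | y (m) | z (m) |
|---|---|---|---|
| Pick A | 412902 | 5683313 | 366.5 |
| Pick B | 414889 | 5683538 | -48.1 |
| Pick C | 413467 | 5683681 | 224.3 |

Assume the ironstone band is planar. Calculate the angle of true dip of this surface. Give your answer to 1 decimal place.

Let the plane be z = a·x + b·y + c.
Pick B−Pick A: 1987a + 225b = −414.6;  Pick C−Pick A: 565a + 368b = −142.2.
Solving gives a = −0.19960, b = −0.07996.
Gradient magnitude |∇z| = √(a² + b²) = √(0.03984 + 0.00639) = 0.21502.
True dip = arctan(0.21502) = 12.1°, dipping toward ENE (azimuth ≈ 068°).

12.1°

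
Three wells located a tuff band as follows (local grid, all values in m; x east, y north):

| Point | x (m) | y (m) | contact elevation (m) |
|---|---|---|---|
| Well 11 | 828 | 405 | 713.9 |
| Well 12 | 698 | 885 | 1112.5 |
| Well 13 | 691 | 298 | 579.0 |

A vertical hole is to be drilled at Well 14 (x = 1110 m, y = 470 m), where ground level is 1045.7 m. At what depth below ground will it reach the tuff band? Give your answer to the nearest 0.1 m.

Two edge vectors: Well 11→Well 12 = (-130, 480, 398.6), Well 11→Well 13 = (-137, -107, -134.9).
Normal n = (Well 11→Well 12) × (Well 11→Well 13) = (-22101.8, -72145.2, 79670).
So ∂z/∂x = −n_x/n_z = 0.277417 and ∂z/∂y = −n_y/n_z = 0.905550.
Intercept c from Well 11: 713.9 − 229.70 − 366.75 = 117.45.
At (1110, 470): z_contact = 307.93 + 425.61 + 117.45 = 850.99 m.
Depth below ground = 1045.7 − 850.99 = 194.7 m.

194.7 m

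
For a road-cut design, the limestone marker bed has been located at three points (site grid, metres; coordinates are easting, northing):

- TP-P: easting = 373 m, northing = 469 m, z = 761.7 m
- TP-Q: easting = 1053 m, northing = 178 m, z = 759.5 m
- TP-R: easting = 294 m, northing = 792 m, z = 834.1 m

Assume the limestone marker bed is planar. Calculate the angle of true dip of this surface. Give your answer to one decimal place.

15.1°

Let the plane be z = a·easting + b·northing + c.
TP-Q−TP-P: 680a − 291b = −2.2;  TP-R−TP-P: −79a + 323b = 72.4.
Solving gives a = 0.10352, b = 0.24947.
Gradient magnitude |∇z| = √(a² + b²) = √(0.01072 + 0.06223) = 0.27010.
True dip = arctan(0.27010) = 15.1°, dipping toward SSW (azimuth ≈ 203°).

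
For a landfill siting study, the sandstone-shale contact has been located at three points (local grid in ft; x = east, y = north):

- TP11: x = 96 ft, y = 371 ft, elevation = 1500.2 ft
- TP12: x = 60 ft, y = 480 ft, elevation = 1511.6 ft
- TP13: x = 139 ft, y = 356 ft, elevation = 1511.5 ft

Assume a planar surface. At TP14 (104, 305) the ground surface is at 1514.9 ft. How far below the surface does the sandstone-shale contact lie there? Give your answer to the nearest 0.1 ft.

Two edge vectors: TP11→TP12 = (-36, 109, 11.4), TP11→TP13 = (43, -15, 11.3).
Normal n = (TP11→TP12) × (TP11→TP13) = (1402.7, 897, -4147).
So ∂z/∂x = −n_x/n_z = 0.33824 and ∂z/∂y = −n_y/n_z = 0.21630.
Intercept c from TP11: 1500.2 − 32.47 − 80.25 = 1387.48.
At (104, 305): z_contact = 35.18 + 65.97 + 1387.48 = 1488.63 ft.
Depth below ground = 1514.9 − 1488.63 = 26.3 ft.

26.3 ft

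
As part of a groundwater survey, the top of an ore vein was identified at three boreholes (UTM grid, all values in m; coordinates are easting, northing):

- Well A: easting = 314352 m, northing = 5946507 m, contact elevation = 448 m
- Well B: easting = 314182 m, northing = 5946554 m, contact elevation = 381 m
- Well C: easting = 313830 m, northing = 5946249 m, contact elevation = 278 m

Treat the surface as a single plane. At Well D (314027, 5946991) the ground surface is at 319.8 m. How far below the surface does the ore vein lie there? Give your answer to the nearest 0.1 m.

Let the plane be z = a·easting + b·northing + c.
Well B−Well A: −170a + 47b = −67;  Well C−Well A: −522a − 258b = −170.
Solving gives a = 0.369564582, b = −0.088808960.
Then c = 448 − a·314352 − b·5946507 = 412377.74.
At (314027, 5946991): z_contact = 116053.26 − 528146.08 + 412377.74 = 284.91 m.
Depth below ground = 319.8 − 284.91 = 34.9 m.

34.9 m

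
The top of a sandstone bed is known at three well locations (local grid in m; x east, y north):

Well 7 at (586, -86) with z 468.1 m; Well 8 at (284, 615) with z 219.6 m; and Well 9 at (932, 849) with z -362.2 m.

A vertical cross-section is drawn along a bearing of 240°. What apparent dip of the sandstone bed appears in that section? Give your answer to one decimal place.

41.9°

Let the plane be z = a·x + b·y + c.
Well 8−Well 7: −302a + 701b = −248.5;  Well 9−Well 7: 346a + 935b = −830.3.
Solving gives a = −0.66619, b = −0.64150.
Unit vector along 240° is (sin 240°, cos 240°) = (-0.8660, -0.5000).
Slope in that direction = a·(-0.8660) + b·(-0.5000) = 0.89768.
Apparent dip = arctan|0.89768| = 41.9° (true dip is 42.8°, so apparent ≤ true as expected).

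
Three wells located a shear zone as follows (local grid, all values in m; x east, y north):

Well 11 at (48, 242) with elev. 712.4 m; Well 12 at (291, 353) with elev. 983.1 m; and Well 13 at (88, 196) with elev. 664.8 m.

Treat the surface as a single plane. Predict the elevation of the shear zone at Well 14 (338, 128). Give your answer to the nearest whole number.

682 m

Two edge vectors: Well 11→Well 12 = (243, 111, 270.7), Well 11→Well 13 = (40, -46, -47.6).
Normal n = (Well 11→Well 12) × (Well 11→Well 13) = (7168.6, 22394.8, -15618).
So ∂z/∂x = −n_x/n_z = 0.45900 and ∂z/∂y = −n_y/n_z = 1.43391.
Intercept c from Well 11: 712.4 − 22.03 − 347.01 = 343.36.
At (338, 128): z = 155.1 + 183.5 + 343.36 = 682.0 m.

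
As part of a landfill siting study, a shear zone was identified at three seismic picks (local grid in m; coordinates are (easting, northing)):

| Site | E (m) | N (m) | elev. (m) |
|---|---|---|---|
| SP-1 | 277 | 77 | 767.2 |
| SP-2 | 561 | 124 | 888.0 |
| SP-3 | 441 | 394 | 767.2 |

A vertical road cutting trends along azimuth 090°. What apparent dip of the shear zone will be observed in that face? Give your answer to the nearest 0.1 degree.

24.9°

Let the plane be z = a·E + b·N + c.
SP-2−SP-1: 284a + 47b = 120.8;  SP-3−SP-1: 164a + 317b = 0.
Solving gives a = 0.46518, b = −0.24066.
Unit vector along 090° is (sin 90°, cos 90°) = (1.0000, 0.0000).
Slope in that direction = a·(1.0000) + b·(0.0000) = 0.46518.
Apparent dip = arctan|0.46518| = 24.9° (true dip is 27.6°, so apparent ≤ true as expected).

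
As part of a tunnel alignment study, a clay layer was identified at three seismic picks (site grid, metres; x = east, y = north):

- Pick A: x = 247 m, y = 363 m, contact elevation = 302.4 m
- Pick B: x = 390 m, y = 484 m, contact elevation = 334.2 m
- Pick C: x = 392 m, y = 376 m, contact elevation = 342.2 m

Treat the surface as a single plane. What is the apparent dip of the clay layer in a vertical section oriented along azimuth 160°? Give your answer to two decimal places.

Let the plane be z = a·x + b·y + c.
Pick B−Pick A: 143a + 121b = 31.8;  Pick C−Pick A: 145a + 13b = 39.8.
Solving gives a = 0.28066, b = −0.06888.
Unit vector along 160° is (sin 160°, cos 160°) = (0.3420, -0.9397).
Slope in that direction = a·(0.3420) + b·(-0.9397) = 0.16071.
Apparent dip = arctan|0.16071| = 9.13° (true dip is 16.1°, so apparent ≤ true as expected).

9.13°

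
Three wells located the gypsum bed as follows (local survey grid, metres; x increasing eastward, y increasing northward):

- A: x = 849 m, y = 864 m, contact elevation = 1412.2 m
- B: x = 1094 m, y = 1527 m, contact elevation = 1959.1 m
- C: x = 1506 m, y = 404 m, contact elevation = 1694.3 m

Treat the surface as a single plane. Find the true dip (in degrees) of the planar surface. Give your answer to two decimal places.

43.81°

Two edge vectors: A→B = (245, 663, 546.9), A→C = (657, -460, 282.1).
Normal n = (A→B) × (A→C) = (438606.3, 290198.8, -548291).
So ∂z/∂x = −n_x/n_z = 0.79995 and ∂z/∂y = −n_y/n_z = 0.52928.
Gradient magnitude |∇z| = √(a² + b²) = √(0.63992 + 0.28014) = 0.95920.
True dip = arctan(0.95920) = 43.81°, dipping toward WSW (azimuth ≈ 237°).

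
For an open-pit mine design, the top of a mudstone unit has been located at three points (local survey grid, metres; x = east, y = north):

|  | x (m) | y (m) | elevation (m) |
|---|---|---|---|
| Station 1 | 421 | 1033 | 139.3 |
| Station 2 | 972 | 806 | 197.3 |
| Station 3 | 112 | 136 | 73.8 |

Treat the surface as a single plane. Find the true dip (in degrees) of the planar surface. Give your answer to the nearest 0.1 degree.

7.0°

Let the plane be z = a·x + b·y + c.
Station 2−Station 1: 551a − 227b = 58;  Station 3−Station 1: −309a − 897b = −65.5.
Solving gives a = 0.11853, b = 0.03219.
Gradient magnitude |∇z| = √(a² + b²) = √(0.01405 + 0.00104) = 0.12282.
True dip = arctan(0.12282) = 7.0°, dipping toward WSW (azimuth ≈ 255°).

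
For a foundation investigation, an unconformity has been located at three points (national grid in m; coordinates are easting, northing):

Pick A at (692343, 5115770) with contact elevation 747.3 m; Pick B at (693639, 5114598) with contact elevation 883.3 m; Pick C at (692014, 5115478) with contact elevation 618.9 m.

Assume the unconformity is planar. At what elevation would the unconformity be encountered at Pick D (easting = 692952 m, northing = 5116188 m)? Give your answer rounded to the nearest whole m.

965 m

Two edge vectors: Pick A→Pick B = (1296, -1172, 136), Pick A→Pick C = (-329, -292, -128.4).
Normal n = (Pick A→Pick B) × (Pick A→Pick C) = (190196.8, 121662.4, -764020).
So ∂z/∂easting = −n_x/n_z = 0.24894217 and ∂z/∂northing = −n_y/n_z = 0.15923981.
Intercept c from Pick A: 747.3 − 172353.37 − 814634.25 = −986240.32.
At (692952, 5116188): z = 172505.0 + 814700.8 − 986240.32 = 965.5 m.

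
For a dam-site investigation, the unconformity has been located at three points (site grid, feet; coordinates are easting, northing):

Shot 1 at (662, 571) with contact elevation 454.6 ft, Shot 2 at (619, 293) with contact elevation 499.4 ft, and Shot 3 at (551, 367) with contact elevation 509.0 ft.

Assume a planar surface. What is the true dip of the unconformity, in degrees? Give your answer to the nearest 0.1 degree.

16.5°

Let the plane be z = a·easting + b·northing + c.
Shot 2−Shot 1: −43a − 278b = 44.8;  Shot 3−Shot 1: −111a − 204b = 54.4.
Solving gives a = −0.27094, b = −0.11924.
Gradient magnitude |∇z| = √(a² + b²) = √(0.07341 + 0.01422) = 0.29602.
True dip = arctan(0.29602) = 16.5°, dipping toward ENE (azimuth ≈ 066°).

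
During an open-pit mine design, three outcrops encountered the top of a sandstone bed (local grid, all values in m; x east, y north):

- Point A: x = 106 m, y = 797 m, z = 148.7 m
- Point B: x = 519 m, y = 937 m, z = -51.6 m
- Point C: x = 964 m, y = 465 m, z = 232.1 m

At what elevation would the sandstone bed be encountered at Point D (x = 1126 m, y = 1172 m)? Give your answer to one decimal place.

-369.4 m

Two edge vectors: Point A→Point B = (413, 140, -200.3), Point A→Point C = (858, -332, 83.4).
Normal n = (Point A→Point B) × (Point A→Point C) = (-54823.6, -206301.6, -257236).
So ∂z/∂x = −n_x/n_z = −0.213126 and ∂z/∂y = −n_y/n_z = −0.801994.
Intercept c from Point A: 148.7 + 22.59 + 639.19 = 810.48.
At (1126, 1172): z = −240.0 − 939.9 + 810.48 = -369.4 m.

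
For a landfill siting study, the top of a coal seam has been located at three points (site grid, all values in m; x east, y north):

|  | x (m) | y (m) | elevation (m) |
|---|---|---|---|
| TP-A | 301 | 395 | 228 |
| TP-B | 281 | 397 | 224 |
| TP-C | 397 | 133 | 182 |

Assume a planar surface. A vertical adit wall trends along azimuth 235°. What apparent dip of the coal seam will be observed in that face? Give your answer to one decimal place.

18.4°

Two edge vectors: TP-A→TP-B = (-20, 2, -4), TP-A→TP-C = (96, -262, -46).
Normal n = (TP-A→TP-B) × (TP-A→TP-C) = (-1140, -1304, 5048).
So ∂z/∂x = −n_x/n_z = 0.22583 and ∂z/∂y = −n_y/n_z = 0.25832.
Unit vector along 235° is (sin 235°, cos 235°) = (-0.8192, -0.5736).
Slope in that direction = a·(-0.8192) + b·(-0.5736) = −0.33316.
Apparent dip = arctan|0.33316| = 18.4° (true dip is 18.9°, so apparent ≤ true as expected).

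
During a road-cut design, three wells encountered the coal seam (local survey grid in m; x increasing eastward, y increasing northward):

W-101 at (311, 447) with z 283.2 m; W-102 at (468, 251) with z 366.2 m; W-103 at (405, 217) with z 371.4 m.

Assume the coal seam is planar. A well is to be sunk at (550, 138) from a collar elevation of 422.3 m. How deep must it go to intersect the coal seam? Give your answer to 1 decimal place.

9.1 m

Let the plane be z = a·x + b·y + c.
W-102−W-101: 157a − 196b = 83;  W-103−W-101: 94a − 230b = 88.2.
Solving gives a = 0.10193, b = −0.34182.
Then c = 283.2 − a·311 − b·447 = 404.29.
At (550, 138): z_contact = 56.06 − 47.17 + 404.29 = 413.18 m.
Depth below ground = 422.3 − 413.18 = 9.1 m.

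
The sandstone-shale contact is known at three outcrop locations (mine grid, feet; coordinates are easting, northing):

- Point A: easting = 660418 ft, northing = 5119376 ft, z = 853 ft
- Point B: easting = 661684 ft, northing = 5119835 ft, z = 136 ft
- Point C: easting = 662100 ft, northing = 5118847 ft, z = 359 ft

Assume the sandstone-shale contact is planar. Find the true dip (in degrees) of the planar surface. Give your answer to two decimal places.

Let the plane be z = a·easting + b·northing + c.
Point B−Point A: 1266a + 459b = −717;  Point C−Point A: 1682a − 529b = −494.
Solving gives a = −0.42035, b = −0.40270.
Gradient magnitude |∇z| = √(a² + b²) = √(0.17669 + 0.16217) = 0.58212.
True dip = arctan(0.58212) = 30.20°, dipping toward NE (azimuth ≈ 046°).

30.20°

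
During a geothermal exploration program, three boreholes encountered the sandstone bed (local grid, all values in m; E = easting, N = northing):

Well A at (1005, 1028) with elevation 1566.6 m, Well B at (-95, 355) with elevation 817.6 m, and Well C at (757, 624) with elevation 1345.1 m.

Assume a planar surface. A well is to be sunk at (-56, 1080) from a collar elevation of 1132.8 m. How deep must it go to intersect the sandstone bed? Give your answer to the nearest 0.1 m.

142.4 m

Let the plane be z = a·E + b·N + c.
Well B−Well A: −1100a − 673b = −749;  Well C−Well A: −248a − 404b = −221.5.
Solving gives a = 0.553257, b = 0.208644.
Then c = 1566.6 − a·1005 − b·1028 = 796.09.
At (-56, 1080): z_contact = −30.98 + 225.34 + 796.09 = 990.44 m.
Depth below ground = 1132.8 − 990.44 = 142.4 m.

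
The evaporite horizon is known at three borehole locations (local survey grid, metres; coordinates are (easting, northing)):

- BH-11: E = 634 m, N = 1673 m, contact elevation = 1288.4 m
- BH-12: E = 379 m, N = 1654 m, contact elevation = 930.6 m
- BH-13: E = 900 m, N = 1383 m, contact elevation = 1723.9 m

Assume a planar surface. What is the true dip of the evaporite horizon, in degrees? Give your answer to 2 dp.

55.08°

Two edge vectors: BH-11→BH-12 = (-255, -19, -357.8), BH-11→BH-13 = (266, -290, 435.5).
Normal n = (BH-11→BH-12) × (BH-11→BH-13) = (-112036.5, 15877.7, 79004).
So ∂z/∂E = −n_x/n_z = 1.41811 and ∂z/∂N = −n_y/n_z = −0.20097.
Gradient magnitude |∇z| = √(a² + b²) = √(2.01104 + 0.04039) = 1.43228.
True dip = arctan(1.43228) = 55.08°, dipping toward W (azimuth ≈ 278°).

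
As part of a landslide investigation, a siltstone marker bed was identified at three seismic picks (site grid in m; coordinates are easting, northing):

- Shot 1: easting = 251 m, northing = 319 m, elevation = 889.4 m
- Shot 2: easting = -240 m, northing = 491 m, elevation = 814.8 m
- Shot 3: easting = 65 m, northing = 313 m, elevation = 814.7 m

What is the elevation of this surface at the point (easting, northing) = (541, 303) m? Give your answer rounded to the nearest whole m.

Two edge vectors: Shot 1→Shot 2 = (-491, 172, -74.6), Shot 1→Shot 3 = (-186, -6, -74.7).
Normal n = (Shot 1→Shot 2) × (Shot 1→Shot 3) = (-13296, -22802.1, 34938).
So ∂z/∂easting = −n_x/n_z = 0.38056 and ∂z/∂northing = −n_y/n_z = 0.65264.
Intercept c from Shot 1: 889.4 − 95.52 − 208.19 = 585.69.
At (541, 303): z = 205.9 + 197.8 + 585.69 = 989.3 m.

989 m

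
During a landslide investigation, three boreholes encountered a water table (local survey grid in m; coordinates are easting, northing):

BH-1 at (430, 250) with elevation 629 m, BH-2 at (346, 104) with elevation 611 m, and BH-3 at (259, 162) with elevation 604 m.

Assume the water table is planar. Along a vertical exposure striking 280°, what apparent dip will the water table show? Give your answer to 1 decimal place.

Let the plane be z = a·easting + b·northing + c.
BH-2−BH-1: −84a − 146b = −18;  BH-3−BH-1: −171a − 88b = −25.
Solving gives a = 0.11756, b = 0.05565.
Unit vector along 280° is (sin 280°, cos 280°) = (-0.9848, 0.1736).
Slope in that direction = a·(-0.9848) + b·(0.1736) = −0.10611.
Apparent dip = arctan|0.10611| = 6.1° (true dip is 7.4°, so apparent ≤ true as expected).

6.1°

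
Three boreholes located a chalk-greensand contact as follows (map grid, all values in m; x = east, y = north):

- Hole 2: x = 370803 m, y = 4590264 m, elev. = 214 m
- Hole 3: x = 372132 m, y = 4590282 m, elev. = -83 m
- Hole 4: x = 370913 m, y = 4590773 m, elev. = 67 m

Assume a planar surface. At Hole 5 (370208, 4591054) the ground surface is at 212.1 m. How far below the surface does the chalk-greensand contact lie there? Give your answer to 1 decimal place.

Two edge vectors: Hole 2→Hole 3 = (1329, 18, -297), Hole 2→Hole 4 = (110, 509, -147).
Normal n = (Hole 2→Hole 3) × (Hole 2→Hole 4) = (148527, 162693, 674481).
So ∂z/∂x = −n_x/n_z = −0.220209316 and ∂z/∂y = −n_y/n_z = −0.241212132.
Intercept c from Hole 2: 214 + 81654.28 + 1107227.37 = 1189095.64.
At (370208, 4591054): z_contact = −81523.25 − 1107417.92 + 1189095.64 = 154.47 m.
Depth below ground = 212.1 − 154.47 = 57.6 m.

57.6 m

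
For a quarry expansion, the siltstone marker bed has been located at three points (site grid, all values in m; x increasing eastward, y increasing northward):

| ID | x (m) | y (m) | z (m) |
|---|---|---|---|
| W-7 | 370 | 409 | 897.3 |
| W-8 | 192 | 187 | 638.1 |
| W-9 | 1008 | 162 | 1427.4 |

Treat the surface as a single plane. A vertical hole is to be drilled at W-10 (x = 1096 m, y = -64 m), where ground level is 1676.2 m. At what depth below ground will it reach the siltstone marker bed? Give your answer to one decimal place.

Two edge vectors: W-7→W-8 = (-178, -222, -259.2), W-7→W-9 = (638, -247, 530.1).
Normal n = (W-7→W-8) × (W-7→W-9) = (-181704.6, -71011.8, 185602).
So ∂z/∂x = −n_x/n_z = 0.979001 and ∂z/∂y = −n_y/n_z = 0.382603.
Intercept c from W-7: 897.3 − 362.23 − 156.48 = 378.59.
At (1096, -64): z_contact = 1072.99 − 24.49 + 378.59 = 1427.08 m.
Depth below ground = 1676.2 − 1427.08 = 249.1 m.

249.1 m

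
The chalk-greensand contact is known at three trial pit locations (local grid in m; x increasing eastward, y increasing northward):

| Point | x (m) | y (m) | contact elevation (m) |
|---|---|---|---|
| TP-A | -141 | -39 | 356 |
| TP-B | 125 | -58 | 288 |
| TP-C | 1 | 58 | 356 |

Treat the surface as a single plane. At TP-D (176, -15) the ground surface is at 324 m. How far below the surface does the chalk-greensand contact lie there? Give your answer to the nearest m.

Two edge vectors: TP-A→TP-B = (266, -19, -68), TP-A→TP-C = (142, 97, 0).
Normal n = (TP-A→TP-B) × (TP-A→TP-C) = (6596, -9656, 28500).
So ∂z/∂x = −n_x/n_z = −0.23144 and ∂z/∂y = −n_y/n_z = 0.33881.
Intercept c from TP-A: 356 − 32.63 + 13.21 = 336.58.
At (176, -15): z_contact = −40.7 − 5.1 + 336.58 = 290.8 m.
Depth below ground = 324 − 290.8 = 33 m.

33 m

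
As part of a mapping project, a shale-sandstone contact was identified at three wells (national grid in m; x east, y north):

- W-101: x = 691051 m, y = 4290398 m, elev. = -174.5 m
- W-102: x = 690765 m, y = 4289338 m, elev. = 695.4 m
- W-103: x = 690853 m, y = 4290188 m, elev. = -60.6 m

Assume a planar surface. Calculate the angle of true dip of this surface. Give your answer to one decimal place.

Two edge vectors: W-101→W-102 = (-286, -1060, 869.9), W-101→W-103 = (-198, -210, 113.9).
Normal n = (W-101→W-102) × (W-101→W-103) = (61945, -139664.8, -149820).
So ∂z/∂x = −n_x/n_z = 0.41346 and ∂z/∂y = −n_y/n_z = −0.93222.
Gradient magnitude |∇z| = √(a² + b²) = √(0.17095 + 0.86903) = 1.01979.
True dip = arctan(1.01979) = 45.6°, dipping toward NNW (azimuth ≈ 336°).

45.6°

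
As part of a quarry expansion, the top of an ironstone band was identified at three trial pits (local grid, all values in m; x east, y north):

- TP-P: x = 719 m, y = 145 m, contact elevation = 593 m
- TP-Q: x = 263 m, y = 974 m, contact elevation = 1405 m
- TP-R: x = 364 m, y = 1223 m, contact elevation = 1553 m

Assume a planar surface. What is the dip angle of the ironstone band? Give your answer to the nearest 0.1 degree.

Two edge vectors: TP-P→TP-Q = (-456, 829, 812), TP-P→TP-R = (-355, 1078, 960).
Normal n = (TP-P→TP-Q) × (TP-P→TP-R) = (-79496, 149500, -197273).
So ∂z/∂x = −n_x/n_z = −0.40297 and ∂z/∂y = −n_y/n_z = 0.75783.
Gradient magnitude |∇z| = √(a² + b²) = √(0.16239 + 0.57431) = 0.85831.
True dip = arctan(0.85831) = 40.6°, dipping toward SSE (azimuth ≈ 152°).

40.6°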